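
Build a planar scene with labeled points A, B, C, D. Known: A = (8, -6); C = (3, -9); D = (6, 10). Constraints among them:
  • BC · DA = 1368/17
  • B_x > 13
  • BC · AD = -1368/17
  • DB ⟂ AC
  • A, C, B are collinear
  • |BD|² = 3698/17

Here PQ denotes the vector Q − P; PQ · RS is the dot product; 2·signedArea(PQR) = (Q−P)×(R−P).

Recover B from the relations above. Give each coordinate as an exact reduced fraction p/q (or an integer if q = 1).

1. B_x = 231/17  [A, C, B are collinear ∩ DB ⟂ AC]
2. B_y = -45/17  [A, C, B are collinear ∩ DB ⟂ AC]
   → B = (231/17, -45/17)

B = (231/17, -45/17)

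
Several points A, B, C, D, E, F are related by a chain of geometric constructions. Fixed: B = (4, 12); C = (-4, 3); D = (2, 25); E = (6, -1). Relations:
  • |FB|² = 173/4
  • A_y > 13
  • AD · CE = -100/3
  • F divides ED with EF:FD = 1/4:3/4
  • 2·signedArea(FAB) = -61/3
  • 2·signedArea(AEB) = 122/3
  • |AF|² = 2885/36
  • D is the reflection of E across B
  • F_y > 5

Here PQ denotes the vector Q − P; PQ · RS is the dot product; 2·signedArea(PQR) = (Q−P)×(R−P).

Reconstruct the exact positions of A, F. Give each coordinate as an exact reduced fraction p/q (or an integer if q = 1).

1. A_x = 2/3  [AD · CE = -100/3 ∩ 2·signedArea(AEB) = 122/3]
2. A_y = 40/3  [AD · CE = -100/3 ∩ 2·signedArea(AEB) = 122/3]
   → A = (2/3, 40/3)
3. F_x = 5  [F divides ED with EF:FD = 1/4:3/4]
4. F_y = 11/2  [F divides ED with EF:FD = 1/4:3/4]
   → F = (5, 11/2)

A = (2/3, 40/3)
F = (5, 11/2)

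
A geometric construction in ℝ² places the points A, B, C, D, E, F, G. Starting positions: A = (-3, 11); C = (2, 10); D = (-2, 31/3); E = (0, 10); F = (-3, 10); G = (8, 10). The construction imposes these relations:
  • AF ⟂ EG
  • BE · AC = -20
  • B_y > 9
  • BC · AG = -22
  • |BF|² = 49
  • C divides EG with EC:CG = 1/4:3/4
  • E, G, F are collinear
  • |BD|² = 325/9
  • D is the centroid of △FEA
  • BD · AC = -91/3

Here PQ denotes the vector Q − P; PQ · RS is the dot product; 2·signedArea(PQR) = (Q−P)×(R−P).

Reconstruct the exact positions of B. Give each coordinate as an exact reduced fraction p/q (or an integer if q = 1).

1. B_x = 4  [BD · AC = -91/3 ∩ BC · AG = -22]
2. B_y = 10  [BD · AC = -91/3 ∩ BC · AG = -22]
   → B = (4, 10)

B = (4, 10)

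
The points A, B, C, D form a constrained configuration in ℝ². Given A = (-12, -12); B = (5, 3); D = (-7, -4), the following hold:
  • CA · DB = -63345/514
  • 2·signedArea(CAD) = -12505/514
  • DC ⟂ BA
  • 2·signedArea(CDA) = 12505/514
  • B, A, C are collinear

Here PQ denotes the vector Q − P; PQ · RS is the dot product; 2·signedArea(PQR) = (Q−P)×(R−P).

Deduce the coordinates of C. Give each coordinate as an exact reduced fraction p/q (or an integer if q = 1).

1. C_x = -2683/514  [B, A, C are collinear ∩ DC ⟂ BA]
2. C_y = -3093/514  [B, A, C are collinear ∩ DC ⟂ BA]
   → C = (-2683/514, -3093/514)

C = (-2683/514, -3093/514)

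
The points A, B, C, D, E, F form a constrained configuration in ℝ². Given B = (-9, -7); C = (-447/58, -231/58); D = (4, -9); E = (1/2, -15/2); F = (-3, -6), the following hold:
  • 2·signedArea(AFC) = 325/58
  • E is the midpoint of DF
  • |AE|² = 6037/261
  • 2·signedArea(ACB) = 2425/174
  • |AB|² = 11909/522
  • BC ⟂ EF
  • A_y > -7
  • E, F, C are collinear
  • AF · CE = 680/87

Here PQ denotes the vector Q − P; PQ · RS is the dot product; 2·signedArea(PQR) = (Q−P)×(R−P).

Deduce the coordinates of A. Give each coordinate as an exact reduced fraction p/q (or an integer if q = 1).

1. A_x = -737/174  [2·signedArea(ACB) = 2425/174 ∩ 2·signedArea(AFC) = 325/58]
2. A_y = -1159/174  [2·signedArea(ACB) = 2425/174 ∩ 2·signedArea(AFC) = 325/58]
   → A = (-737/174, -1159/174)

A = (-737/174, -1159/174)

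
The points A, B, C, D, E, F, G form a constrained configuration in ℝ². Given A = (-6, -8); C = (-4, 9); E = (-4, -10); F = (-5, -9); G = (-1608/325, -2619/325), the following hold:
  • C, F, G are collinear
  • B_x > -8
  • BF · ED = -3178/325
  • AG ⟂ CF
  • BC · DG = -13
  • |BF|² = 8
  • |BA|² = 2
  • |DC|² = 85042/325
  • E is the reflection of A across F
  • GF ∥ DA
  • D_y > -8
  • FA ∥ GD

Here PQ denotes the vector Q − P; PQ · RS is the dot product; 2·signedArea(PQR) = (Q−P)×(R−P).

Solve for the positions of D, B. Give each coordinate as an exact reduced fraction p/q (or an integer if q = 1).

1. D_x = -1933/325  [GF ∥ DA ∩ FA ∥ GD]
2. D_y = -2294/325  [GF ∥ DA ∩ FA ∥ GD]
   → D = (-1933/325, -2294/325)
3. B_x = -7  [BC · DG = -13 ∩ BF · ED = -3178/325]
4. B_y = -7  [BC · DG = -13 ∩ BF · ED = -3178/325]
   → B = (-7, -7)

B = (-7, -7)
D = (-1933/325, -2294/325)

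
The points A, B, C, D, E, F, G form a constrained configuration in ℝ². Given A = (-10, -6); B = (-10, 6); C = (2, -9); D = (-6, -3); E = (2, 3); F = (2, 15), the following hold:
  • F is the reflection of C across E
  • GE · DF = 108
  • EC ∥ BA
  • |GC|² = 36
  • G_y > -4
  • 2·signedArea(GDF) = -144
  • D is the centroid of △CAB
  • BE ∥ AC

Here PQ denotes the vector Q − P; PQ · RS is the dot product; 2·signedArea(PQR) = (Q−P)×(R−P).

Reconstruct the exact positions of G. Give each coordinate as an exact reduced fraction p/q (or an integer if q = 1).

G = (2, -3)

1. G_x = 2  [GE · DF = 108 ∩ 2·signedArea(GDF) = -144]
2. G_y = -3  [GE · DF = 108 ∩ 2·signedArea(GDF) = -144]
   → G = (2, -3)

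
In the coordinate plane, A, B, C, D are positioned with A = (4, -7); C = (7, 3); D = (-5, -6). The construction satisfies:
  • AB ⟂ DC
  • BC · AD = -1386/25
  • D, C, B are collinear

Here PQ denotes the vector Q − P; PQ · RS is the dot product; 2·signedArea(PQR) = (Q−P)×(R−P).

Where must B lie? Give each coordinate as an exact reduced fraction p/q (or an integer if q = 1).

B = (7/25, -51/25)

1. B_x = 7/25  [D, C, B are collinear ∩ AB ⟂ DC]
2. B_y = -51/25  [D, C, B are collinear ∩ AB ⟂ DC]
   → B = (7/25, -51/25)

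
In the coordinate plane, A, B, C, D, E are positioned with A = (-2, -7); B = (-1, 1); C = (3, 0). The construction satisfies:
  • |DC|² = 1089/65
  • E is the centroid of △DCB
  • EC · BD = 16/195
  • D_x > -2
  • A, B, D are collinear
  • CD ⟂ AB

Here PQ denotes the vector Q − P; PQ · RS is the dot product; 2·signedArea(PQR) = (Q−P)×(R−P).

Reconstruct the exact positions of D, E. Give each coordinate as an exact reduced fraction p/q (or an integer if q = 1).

1. D_x = -69/65  [A, B, D are collinear ∩ CD ⟂ AB]
2. D_y = 33/65  [A, B, D are collinear ∩ CD ⟂ AB]
   → D = (-69/65, 33/65)
3. E_x = 61/195  [E is the centroid of △DCB]
4. E_y = 98/195  [E is the centroid of △DCB]
   → E = (61/195, 98/195)

D = (-69/65, 33/65)
E = (61/195, 98/195)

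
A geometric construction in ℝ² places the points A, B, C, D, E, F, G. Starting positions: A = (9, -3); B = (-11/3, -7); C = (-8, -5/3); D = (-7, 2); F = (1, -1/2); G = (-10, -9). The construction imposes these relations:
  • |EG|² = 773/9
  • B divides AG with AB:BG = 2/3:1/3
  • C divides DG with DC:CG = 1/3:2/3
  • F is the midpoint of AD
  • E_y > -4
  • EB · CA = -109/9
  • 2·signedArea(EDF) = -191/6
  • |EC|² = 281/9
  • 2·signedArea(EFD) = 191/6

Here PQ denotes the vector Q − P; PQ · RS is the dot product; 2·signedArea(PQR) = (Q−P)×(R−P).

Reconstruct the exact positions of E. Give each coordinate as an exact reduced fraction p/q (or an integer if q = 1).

E = (-8/3, -10/3)

1. E_x = -8/3  [2·signedArea(EDF) = -191/6 ∩ EB · CA = -109/9]
2. E_y = -10/3  [2·signedArea(EDF) = -191/6 ∩ EB · CA = -109/9]
   → E = (-8/3, -10/3)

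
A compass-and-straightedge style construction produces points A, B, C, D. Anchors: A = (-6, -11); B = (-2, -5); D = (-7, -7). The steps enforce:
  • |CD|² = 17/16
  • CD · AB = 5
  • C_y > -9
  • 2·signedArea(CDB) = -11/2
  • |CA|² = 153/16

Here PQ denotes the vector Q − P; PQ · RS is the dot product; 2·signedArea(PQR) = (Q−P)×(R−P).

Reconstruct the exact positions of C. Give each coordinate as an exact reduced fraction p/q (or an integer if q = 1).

C = (-27/4, -8)

1. C_x = -27/4  [2·signedArea(CDB) = -11/2 ∩ CD · AB = 5]
2. C_y = -8  [2·signedArea(CDB) = -11/2 ∩ CD · AB = 5]
   → C = (-27/4, -8)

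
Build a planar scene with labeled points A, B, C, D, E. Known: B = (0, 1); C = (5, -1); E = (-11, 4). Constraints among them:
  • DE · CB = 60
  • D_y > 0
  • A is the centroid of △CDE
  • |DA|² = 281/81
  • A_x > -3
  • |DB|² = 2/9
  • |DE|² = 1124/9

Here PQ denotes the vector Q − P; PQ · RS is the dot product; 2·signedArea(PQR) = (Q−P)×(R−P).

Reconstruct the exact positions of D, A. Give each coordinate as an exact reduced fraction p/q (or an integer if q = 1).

A = (-19/9, 11/9)
D = (-1/3, 2/3)

1. D_x = -1/3  [line 5·x + -2·y + 3 = 0 ∩ |DE|² = 1124/9]
2. D_y = 2/3  [line 5·x + -2·y + 3 = 0 ∩ |DE|² = 1124/9]
   → D = (-1/3, 2/3)
3. A_x = -19/9  [A is the centroid of △CDE]
4. A_y = 11/9  [A is the centroid of △CDE]
   → A = (-19/9, 11/9)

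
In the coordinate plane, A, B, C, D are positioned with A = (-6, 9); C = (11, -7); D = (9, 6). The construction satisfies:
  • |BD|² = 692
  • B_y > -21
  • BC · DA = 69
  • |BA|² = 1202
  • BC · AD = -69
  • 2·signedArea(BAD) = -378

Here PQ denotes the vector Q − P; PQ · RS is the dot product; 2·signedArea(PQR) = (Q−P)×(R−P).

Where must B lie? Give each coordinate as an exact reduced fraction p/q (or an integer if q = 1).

1. B_x = 13  [BC · DA = 69 ∩ 2·signedArea(BAD) = -378]
2. B_y = -20  [BC · DA = 69 ∩ 2·signedArea(BAD) = -378]
   → B = (13, -20)

B = (13, -20)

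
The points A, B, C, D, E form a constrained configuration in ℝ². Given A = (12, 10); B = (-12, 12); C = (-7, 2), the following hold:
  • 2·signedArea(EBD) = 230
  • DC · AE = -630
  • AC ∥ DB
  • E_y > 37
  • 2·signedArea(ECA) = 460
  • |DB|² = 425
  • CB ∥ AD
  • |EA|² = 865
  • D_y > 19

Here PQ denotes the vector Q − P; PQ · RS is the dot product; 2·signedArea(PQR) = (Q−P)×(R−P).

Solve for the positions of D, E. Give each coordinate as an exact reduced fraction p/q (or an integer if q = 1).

1. D_x = 7  [AC ∥ DB ∩ CB ∥ AD]
2. D_y = 20  [AC ∥ DB ∩ CB ∥ AD]
   → D = (7, 20)
3. E_x = 21  [2·signedArea(ECA) = 460 ∩ DC · AE = -630]
4. E_y = 38  [2·signedArea(ECA) = 460 ∩ DC · AE = -630]
   → E = (21, 38)

D = (7, 20)
E = (21, 38)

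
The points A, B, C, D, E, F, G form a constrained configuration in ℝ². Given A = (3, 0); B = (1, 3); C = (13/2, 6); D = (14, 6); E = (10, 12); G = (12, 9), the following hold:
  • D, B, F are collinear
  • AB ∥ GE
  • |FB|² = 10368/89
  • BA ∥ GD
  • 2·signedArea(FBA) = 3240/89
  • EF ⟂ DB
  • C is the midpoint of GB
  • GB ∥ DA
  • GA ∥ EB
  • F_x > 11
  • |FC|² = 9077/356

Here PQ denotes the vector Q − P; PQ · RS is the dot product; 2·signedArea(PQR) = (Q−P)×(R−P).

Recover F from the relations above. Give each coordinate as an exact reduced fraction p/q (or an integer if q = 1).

1. F_x = 1025/89  [D, B, F are collinear ∩ EF ⟂ DB]
2. F_y = 483/89  [D, B, F are collinear ∩ EF ⟂ DB]
   → F = (1025/89, 483/89)

F = (1025/89, 483/89)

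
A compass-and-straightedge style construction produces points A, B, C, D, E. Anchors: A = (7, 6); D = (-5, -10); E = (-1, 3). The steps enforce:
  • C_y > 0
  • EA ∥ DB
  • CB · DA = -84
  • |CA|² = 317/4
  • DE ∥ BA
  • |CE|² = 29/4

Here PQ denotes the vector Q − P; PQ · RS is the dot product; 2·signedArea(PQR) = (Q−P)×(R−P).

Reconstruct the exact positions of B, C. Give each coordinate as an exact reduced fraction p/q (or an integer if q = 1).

B = (3, -7)
C = (0, 1/2)

1. B_x = 3  [DE ∥ BA ∩ EA ∥ DB]
2. B_y = -7  [DE ∥ BA ∩ EA ∥ DB]
   → B = (3, -7)
3. C_x = 0  [line -12·x + -16·y + 8 = 0 ∩ |CA|² = 317/4]
4. C_y = 1/2  [line -12·x + -16·y + 8 = 0 ∩ |CA|² = 317/4]
   → C = (0, 1/2)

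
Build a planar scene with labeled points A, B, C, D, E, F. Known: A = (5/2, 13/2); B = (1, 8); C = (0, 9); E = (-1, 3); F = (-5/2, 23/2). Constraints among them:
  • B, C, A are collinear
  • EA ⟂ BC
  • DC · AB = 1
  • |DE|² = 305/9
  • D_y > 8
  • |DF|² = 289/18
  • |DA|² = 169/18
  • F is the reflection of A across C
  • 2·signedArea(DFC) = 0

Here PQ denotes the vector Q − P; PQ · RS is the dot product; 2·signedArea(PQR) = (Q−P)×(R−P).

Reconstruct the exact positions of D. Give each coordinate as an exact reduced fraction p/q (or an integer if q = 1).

D = (1/3, 26/3)

1. D_x = 1/3  [2·signedArea(DFC) = 0 ∩ DC · AB = 1]
2. D_y = 26/3  [2·signedArea(DFC) = 0 ∩ DC · AB = 1]
   → D = (1/3, 26/3)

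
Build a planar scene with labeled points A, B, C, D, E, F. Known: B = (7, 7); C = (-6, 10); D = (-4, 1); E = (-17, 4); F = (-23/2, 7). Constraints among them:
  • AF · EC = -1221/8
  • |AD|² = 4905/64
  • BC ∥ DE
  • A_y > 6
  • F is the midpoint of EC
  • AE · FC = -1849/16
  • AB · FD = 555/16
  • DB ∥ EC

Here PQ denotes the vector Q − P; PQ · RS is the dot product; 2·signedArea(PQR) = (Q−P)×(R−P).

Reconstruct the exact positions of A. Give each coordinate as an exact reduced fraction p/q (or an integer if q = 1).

1. A_x = 19/8  [AE · FC = -1849/16 ∩ AB · FD = 555/16]
2. A_y = 7  [AE · FC = -1849/16 ∩ AB · FD = 555/16]
   → A = (19/8, 7)

A = (19/8, 7)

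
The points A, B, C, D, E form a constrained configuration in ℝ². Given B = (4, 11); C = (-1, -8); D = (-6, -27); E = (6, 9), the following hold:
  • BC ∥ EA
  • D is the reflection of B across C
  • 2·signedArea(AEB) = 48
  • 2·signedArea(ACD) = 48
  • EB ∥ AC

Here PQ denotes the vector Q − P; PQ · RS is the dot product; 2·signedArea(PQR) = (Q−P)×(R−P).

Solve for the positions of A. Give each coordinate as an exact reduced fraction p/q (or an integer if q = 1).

A = (1, -10)

1. A_x = 1  [EB ∥ AC ∩ BC ∥ EA]
2. A_y = -10  [EB ∥ AC ∩ BC ∥ EA]
   → A = (1, -10)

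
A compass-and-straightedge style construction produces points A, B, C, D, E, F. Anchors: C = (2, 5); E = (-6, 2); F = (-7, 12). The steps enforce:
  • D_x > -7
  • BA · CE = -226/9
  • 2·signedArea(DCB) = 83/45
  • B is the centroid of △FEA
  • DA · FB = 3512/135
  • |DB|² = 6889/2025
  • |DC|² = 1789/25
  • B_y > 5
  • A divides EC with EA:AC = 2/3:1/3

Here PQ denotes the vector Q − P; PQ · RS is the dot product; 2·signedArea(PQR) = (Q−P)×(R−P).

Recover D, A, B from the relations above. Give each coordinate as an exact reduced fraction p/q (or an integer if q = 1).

A = (-2/3, 4)
B = (-41/9, 6)
D = (-32/5, 6)

1. A_x = -2/3  [A divides EC with EA:AC = 2/3:1/3]
2. A_y = 4  [A divides EC with EA:AC = 2/3:1/3]
   → A = (-2/3, 4)
3. B_x = -41/9  [B is the centroid of △FEA]
4. B_y = 6  [B is the centroid of △FEA]
   → B = (-41/9, 6)
5. D_x = -32/5  [DA · FB = 3512/135 ∩ 2·signedArea(DCB) = 83/45]
6. D_y = 6  [DA · FB = 3512/135 ∩ 2·signedArea(DCB) = 83/45]
   → D = (-32/5, 6)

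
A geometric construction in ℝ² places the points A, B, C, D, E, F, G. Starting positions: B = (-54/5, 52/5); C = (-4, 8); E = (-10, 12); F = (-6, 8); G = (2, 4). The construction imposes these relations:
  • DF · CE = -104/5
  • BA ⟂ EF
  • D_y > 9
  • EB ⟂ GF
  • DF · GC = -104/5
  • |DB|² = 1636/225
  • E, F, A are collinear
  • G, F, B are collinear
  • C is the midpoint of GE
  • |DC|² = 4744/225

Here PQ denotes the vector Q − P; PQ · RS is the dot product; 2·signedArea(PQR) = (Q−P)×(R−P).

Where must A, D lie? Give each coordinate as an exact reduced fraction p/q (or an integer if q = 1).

1. A_x = -48/5  [E, F, A are collinear ∩ BA ⟂ EF]
2. A_y = 58/5  [E, F, A are collinear ∩ BA ⟂ EF]
   → A = (-48/5, 58/5)
3. D_x = -122/15  [line 6·x + -4·y + 444/5 = 0 ∩ |DB|² = 1636/225]
4. D_y = 10  [line 6·x + -4·y + 444/5 = 0 ∩ |DB|² = 1636/225]
   → D = (-122/15, 10)

A = (-48/5, 58/5)
D = (-122/15, 10)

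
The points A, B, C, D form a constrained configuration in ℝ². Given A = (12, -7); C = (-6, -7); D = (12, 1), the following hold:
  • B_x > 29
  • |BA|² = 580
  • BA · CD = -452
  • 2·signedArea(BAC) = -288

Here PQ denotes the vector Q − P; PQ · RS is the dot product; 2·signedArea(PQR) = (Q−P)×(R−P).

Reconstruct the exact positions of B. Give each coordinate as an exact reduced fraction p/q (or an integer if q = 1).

B = (30, 9)

1. B_x = 30  [2·signedArea(BAC) = -288 ∩ BA · CD = -452]
2. B_y = 9  [2·signedArea(BAC) = -288 ∩ BA · CD = -452]
   → B = (30, 9)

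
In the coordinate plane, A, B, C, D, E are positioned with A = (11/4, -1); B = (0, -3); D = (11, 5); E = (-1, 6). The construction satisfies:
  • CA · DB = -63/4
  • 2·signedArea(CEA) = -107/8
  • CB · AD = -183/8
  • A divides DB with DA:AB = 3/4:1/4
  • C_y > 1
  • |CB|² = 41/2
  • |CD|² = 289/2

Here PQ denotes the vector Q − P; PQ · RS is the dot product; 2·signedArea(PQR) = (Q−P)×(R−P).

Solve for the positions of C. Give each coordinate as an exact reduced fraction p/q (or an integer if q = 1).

1. C_x = -1/2  [CA · DB = -63/4 ∩ 2·signedArea(CEA) = -107/8]
2. C_y = 3/2  [CA · DB = -63/4 ∩ 2·signedArea(CEA) = -107/8]
   → C = (-1/2, 3/2)

C = (-1/2, 3/2)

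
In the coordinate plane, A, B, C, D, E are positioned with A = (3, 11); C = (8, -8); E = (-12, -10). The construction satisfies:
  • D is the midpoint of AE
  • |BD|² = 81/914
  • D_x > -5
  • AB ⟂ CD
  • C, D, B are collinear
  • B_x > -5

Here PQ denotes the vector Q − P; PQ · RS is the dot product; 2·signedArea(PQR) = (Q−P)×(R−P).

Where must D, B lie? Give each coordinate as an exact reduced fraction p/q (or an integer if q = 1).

1. D_x = -9/2  [D is the midpoint of AE]
2. D_y = 1/2  [D is the midpoint of AE]
   → D = (-9/2, 1/2)
3. B_x = -1944/457  [C, D, B are collinear ∩ AB ⟂ CD]
4. B_y = 152/457  [C, D, B are collinear ∩ AB ⟂ CD]
   → B = (-1944/457, 152/457)

B = (-1944/457, 152/457)
D = (-9/2, 1/2)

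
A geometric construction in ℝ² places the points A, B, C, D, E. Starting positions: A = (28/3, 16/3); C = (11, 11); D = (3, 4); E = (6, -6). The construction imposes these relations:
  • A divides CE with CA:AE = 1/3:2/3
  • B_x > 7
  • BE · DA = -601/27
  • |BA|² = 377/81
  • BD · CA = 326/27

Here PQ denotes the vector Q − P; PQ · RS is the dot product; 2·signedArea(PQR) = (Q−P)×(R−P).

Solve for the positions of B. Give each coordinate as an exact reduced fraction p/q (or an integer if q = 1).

1. B_x = 65/9  [BE · DA = -601/27 ∩ BD · CA = 326/27]
2. B_y = 44/9  [BE · DA = -601/27 ∩ BD · CA = 326/27]
   → B = (65/9, 44/9)

B = (65/9, 44/9)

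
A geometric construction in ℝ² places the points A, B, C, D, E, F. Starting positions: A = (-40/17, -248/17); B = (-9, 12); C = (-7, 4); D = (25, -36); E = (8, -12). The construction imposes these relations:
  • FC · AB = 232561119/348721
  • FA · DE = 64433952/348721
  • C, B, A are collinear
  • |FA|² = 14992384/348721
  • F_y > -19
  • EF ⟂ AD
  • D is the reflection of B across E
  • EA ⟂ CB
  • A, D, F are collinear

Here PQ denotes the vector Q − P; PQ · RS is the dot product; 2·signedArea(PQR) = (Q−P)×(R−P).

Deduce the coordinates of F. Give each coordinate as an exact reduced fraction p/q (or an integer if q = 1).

1. F_x = 979960/348721  [A, D, F are collinear ∩ EF ⟂ AD]
2. F_y = -6496632/348721  [A, D, F are collinear ∩ EF ⟂ AD]
   → F = (979960/348721, -6496632/348721)

F = (979960/348721, -6496632/348721)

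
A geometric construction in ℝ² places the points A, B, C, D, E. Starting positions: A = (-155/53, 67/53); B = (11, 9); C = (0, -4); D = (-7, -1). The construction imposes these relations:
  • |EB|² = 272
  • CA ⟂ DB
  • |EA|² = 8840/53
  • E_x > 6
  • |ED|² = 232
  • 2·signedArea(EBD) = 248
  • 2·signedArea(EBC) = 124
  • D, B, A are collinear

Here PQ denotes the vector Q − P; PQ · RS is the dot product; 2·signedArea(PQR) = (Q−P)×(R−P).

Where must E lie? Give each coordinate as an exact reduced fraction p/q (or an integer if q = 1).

E = (7, -7)

1. E_x = 7  [2·signedArea(EBC) = 124 ∩ 2·signedArea(EBD) = 248]
2. E_y = -7  [2·signedArea(EBC) = 124 ∩ 2·signedArea(EBD) = 248]
   → E = (7, -7)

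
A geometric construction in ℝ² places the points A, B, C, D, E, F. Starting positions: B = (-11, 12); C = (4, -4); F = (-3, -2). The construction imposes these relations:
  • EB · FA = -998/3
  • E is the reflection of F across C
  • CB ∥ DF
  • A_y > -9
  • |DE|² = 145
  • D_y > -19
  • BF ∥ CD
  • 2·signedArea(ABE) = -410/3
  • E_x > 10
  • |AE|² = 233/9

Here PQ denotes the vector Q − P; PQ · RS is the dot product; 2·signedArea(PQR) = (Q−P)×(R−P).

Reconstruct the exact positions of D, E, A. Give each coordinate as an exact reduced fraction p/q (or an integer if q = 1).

A = (20/3, -26/3)
D = (12, -18)
E = (11, -6)

1. D_x = 12  [CB ∥ DF ∩ BF ∥ CD]
2. D_y = -18  [CB ∥ DF ∩ BF ∥ CD]
   → D = (12, -18)
3. E_x = 11  [E is the reflection of F across C]
4. E_y = -6  [E is the reflection of F across C]
   → E = (11, -6)
5. A_x = 20/3  [2·signedArea(ABE) = -410/3 ∩ EB · FA = -998/3]
6. A_y = -26/3  [2·signedArea(ABE) = -410/3 ∩ EB · FA = -998/3]
   → A = (20/3, -26/3)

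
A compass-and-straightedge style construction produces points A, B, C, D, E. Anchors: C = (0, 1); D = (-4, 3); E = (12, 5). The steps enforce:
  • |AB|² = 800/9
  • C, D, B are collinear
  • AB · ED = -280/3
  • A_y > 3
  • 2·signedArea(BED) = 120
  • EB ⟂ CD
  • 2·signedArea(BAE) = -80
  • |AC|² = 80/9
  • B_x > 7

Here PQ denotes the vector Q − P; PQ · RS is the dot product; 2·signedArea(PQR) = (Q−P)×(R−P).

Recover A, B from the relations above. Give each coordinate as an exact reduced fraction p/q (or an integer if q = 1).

1. B_x = 8  [C, D, B are collinear ∩ EB ⟂ CD]
2. B_y = -3  [C, D, B are collinear ∩ EB ⟂ CD]
   → B = (8, -3)
3. A_x = 4/3  [AB · ED = -280/3 ∩ 2·signedArea(BAE) = -80]
4. A_y = 11/3  [AB · ED = -280/3 ∩ 2·signedArea(BAE) = -80]
   → A = (4/3, 11/3)

A = (4/3, 11/3)
B = (8, -3)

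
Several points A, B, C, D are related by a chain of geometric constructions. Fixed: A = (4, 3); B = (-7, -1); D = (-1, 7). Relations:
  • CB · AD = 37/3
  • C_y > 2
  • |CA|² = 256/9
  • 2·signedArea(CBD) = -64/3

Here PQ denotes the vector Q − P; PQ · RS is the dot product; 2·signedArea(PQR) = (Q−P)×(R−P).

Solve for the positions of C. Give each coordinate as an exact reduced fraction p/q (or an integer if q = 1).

C = (-4/3, 3)

1. C_x = -4/3  [2·signedArea(CBD) = -64/3 ∩ CB · AD = 37/3]
2. C_y = 3  [2·signedArea(CBD) = -64/3 ∩ CB · AD = 37/3]
   → C = (-4/3, 3)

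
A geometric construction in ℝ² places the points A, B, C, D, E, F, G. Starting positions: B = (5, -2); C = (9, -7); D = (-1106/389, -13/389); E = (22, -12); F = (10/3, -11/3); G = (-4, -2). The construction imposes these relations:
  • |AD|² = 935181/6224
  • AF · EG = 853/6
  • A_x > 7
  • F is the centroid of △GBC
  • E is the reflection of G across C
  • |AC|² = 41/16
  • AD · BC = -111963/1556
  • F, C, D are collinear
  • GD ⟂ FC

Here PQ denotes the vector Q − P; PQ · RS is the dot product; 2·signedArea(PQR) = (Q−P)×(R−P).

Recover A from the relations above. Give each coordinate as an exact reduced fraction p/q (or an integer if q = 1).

A = (8, -23/4)

1. A_x = 8  [AF · EG = 853/6 ∩ AD · BC = -111963/1556]
2. A_y = -23/4  [AF · EG = 853/6 ∩ AD · BC = -111963/1556]
   → A = (8, -23/4)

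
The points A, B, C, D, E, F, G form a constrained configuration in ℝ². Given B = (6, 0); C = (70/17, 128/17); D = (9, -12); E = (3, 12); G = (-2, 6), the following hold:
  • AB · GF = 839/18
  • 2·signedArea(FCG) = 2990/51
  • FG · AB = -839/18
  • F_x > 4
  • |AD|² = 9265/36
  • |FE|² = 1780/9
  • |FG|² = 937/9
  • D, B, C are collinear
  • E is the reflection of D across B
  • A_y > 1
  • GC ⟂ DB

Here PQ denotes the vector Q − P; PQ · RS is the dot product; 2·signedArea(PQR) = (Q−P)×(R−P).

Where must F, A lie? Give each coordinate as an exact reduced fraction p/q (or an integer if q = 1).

A = (7/6, 2)
F = (13/3, -2)

1. F_x = 13/3  [line 26/17·x + -104/17·y + -962/51 = 0 ∩ |FG|² = 937/9]
2. F_y = -2  [line 26/17·x + -104/17·y + -962/51 = 0 ∩ |FG|² = 937/9]
   → F = (13/3, -2)
3. A_x = 7/6  [line -19/3·x + 8·y + -155/18 = 0 ∩ |AD|² = 9265/36]
4. A_y = 2  [line -19/3·x + 8·y + -155/18 = 0 ∩ |AD|² = 9265/36]
   → A = (7/6, 2)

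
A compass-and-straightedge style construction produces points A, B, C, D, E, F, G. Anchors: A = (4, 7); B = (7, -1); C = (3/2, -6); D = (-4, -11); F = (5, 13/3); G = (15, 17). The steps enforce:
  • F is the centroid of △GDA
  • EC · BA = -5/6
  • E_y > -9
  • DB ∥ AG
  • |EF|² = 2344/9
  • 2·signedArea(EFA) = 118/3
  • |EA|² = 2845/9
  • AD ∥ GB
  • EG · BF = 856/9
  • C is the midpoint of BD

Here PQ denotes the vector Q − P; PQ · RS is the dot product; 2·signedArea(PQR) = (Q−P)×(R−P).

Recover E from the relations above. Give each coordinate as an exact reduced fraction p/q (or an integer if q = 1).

E = (-5, -25/3)

1. E_x = -5  [2·signedArea(EFA) = 118/3 ∩ EC · BA = -5/6]
2. E_y = -25/3  [2·signedArea(EFA) = 118/3 ∩ EC · BA = -5/6]
   → E = (-5, -25/3)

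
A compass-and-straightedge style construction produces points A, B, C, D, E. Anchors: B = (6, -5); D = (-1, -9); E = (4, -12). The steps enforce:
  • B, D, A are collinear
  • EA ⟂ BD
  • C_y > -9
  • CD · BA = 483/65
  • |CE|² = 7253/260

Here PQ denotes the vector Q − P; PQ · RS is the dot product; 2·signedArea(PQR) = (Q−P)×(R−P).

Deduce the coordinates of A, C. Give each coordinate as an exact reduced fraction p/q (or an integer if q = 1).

A = (96/65, -493/65)
C = (31/130, -539/65)

1. A_x = 96/65  [B, D, A are collinear ∩ EA ⟂ BD]
2. A_y = -493/65  [B, D, A are collinear ∩ EA ⟂ BD]
   → A = (96/65, -493/65)
3. C_x = 31/130  [line 294/65·x + 168/65·y + 1323/65 = 0 ∩ |CE|² = 7253/260]
4. C_y = -539/65  [line 294/65·x + 168/65·y + 1323/65 = 0 ∩ |CE|² = 7253/260]
   → C = (31/130, -539/65)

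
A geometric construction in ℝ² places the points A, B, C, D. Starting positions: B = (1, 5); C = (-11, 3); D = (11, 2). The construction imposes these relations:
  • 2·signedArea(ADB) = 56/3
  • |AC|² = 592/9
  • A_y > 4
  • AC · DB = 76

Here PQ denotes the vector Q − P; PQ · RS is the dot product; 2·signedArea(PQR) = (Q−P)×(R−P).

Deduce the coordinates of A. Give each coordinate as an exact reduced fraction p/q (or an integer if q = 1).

1. A_x = -3  [2·signedArea(ADB) = 56/3 ∩ AC · DB = 76]
2. A_y = 13/3  [2·signedArea(ADB) = 56/3 ∩ AC · DB = 76]
   → A = (-3, 13/3)

A = (-3, 13/3)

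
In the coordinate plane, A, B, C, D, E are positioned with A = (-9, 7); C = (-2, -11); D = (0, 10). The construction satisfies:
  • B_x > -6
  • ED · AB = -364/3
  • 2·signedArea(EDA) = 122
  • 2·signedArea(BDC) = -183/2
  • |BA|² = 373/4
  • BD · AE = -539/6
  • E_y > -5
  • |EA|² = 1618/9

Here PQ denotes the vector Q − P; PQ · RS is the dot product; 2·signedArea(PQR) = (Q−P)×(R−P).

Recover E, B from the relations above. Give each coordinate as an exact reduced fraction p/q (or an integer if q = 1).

B = (-11/2, -2)
E = (-4/3, -4)

1. E_x = -4/3  [line 3·x + -9·y + -32 = 0 ∩ |EA|² = 1618/9]
2. E_y = -4  [line 3·x + -9·y + -32 = 0 ∩ |EA|² = 1618/9]
   → E = (-4/3, -4)
3. B_x = -11/2  [BD · AE = -539/6 ∩ ED · AB = -364/3]
4. B_y = -2  [BD · AE = -539/6 ∩ ED · AB = -364/3]
   → B = (-11/2, -2)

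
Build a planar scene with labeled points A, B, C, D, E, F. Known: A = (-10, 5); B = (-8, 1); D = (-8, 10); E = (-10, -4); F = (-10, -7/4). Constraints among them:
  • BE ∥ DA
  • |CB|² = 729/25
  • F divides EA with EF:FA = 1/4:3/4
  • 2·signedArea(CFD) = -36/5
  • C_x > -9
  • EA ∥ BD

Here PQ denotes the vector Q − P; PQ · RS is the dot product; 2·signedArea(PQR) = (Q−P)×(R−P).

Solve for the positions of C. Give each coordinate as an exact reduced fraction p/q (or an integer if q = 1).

C = (-8, 32/5)

1. C_x = -8  [line -47/4·x + 2·y + -534/5 = 0 ∩ |CB|² = 729/25]
2. C_y = 32/5  [line -47/4·x + 2·y + -534/5 = 0 ∩ |CB|² = 729/25]
   → C = (-8, 32/5)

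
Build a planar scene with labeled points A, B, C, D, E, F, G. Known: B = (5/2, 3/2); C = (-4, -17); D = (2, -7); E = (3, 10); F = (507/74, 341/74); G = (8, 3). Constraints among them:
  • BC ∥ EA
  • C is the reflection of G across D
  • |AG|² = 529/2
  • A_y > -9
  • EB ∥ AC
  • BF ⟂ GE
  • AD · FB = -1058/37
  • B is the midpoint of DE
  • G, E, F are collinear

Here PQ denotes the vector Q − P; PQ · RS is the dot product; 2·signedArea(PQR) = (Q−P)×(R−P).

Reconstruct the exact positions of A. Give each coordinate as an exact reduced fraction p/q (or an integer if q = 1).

A = (-7/2, -17/2)

1. A_x = -7/2  [EB ∥ AC ∩ BC ∥ EA]
2. A_y = -17/2  [EB ∥ AC ∩ BC ∥ EA]
   → A = (-7/2, -17/2)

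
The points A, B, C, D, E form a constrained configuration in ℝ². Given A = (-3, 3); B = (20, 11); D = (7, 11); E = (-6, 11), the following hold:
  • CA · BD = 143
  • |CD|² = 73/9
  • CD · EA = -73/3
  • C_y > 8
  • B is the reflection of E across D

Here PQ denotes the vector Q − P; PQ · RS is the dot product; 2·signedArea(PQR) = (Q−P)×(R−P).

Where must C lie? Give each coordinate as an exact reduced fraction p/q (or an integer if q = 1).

C = (8, 25/3)

1. C_x = 8  [CD · EA = -73/3 ∩ CA · BD = 143]
2. C_y = 25/3  [CD · EA = -73/3 ∩ CA · BD = 143]
   → C = (8, 25/3)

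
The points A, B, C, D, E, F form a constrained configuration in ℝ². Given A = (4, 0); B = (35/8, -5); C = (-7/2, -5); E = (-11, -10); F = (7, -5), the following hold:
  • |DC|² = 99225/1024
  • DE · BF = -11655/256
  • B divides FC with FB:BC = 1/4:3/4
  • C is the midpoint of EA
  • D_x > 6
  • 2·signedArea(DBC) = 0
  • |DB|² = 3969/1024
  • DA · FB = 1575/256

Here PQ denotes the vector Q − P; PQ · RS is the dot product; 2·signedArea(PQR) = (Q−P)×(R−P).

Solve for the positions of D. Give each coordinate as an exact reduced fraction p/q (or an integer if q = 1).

1. D_x = 203/32  [2·signedArea(DBC) = 0 ∩ DE · BF = -11655/256]
2. D_y = -5  [2·signedArea(DBC) = 0 ∩ DE · BF = -11655/256]
   → D = (203/32, -5)

D = (203/32, -5)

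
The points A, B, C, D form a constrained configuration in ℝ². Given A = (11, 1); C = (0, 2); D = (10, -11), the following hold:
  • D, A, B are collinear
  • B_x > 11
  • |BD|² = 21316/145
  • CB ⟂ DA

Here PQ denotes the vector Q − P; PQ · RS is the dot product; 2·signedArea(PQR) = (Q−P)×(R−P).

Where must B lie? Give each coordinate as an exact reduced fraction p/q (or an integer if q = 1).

B = (1596/145, 157/145)

1. B_x = 1596/145  [D, A, B are collinear ∩ CB ⟂ DA]
2. B_y = 157/145  [D, A, B are collinear ∩ CB ⟂ DA]
   → B = (1596/145, 157/145)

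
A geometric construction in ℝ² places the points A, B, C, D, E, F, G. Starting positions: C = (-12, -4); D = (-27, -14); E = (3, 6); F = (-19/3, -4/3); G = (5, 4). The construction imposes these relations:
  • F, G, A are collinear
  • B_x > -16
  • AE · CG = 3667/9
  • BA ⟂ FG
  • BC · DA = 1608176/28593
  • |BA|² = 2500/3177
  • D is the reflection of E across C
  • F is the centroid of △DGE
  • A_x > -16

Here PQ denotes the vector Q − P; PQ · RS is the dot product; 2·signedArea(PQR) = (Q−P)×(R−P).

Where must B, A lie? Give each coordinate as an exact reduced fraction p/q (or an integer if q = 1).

A = (-49208/3177, -17924/3177)
B = (-136/9, -58/9)

1. A_x = -49208/3177  [F, G, A are collinear ∩ AE · CG = 3667/9]
2. A_y = -17924/3177  [F, G, A are collinear ∩ AE · CG = 3667/9]
   → A = (-49208/3177, -17924/3177)
3. B_x = -136/9  [BC · DA = 1608176/28593 ∩ BA ⟂ FG]
4. B_y = -58/9  [BC · DA = 1608176/28593 ∩ BA ⟂ FG]
   → B = (-136/9, -58/9)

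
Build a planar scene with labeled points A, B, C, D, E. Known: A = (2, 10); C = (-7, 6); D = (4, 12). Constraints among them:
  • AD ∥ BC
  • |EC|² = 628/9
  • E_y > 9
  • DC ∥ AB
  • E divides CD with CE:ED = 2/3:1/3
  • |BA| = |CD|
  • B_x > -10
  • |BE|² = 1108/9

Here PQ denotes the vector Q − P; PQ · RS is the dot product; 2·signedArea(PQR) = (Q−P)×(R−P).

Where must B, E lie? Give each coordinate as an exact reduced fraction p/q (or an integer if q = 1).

B = (-9, 4)
E = (1/3, 10)

1. B_x = -9  [AD ∥ BC ∩ DC ∥ AB]
2. B_y = 4  [AD ∥ BC ∩ DC ∥ AB]
   → B = (-9, 4)
3. E_x = 1/3  [E divides CD with CE:ED = 2/3:1/3]
4. E_y = 10  [E divides CD with CE:ED = 2/3:1/3]
   → E = (1/3, 10)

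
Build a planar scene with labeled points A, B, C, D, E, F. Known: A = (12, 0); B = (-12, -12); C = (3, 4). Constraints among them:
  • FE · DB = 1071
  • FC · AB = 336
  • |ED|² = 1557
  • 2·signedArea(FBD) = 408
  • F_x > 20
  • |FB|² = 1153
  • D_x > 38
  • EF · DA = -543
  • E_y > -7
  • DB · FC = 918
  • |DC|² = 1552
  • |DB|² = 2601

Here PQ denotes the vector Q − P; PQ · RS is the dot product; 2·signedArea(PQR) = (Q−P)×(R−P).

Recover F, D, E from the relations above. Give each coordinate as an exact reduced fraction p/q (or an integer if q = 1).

D = (39, -12)
E = (0, -6)
F = (21, -4)

1. F_x = 21  [line 24·x + 12·y + -456 = 0 ∩ |FB|² = 1153]
2. F_y = -4  [line 24·x + 12·y + -456 = 0 ∩ |FB|² = 1153]
   → F = (21, -4)
3. D_x = 39  [2·signedArea(FBD) = 408 ∩ DB · FC = 918]
4. D_y = -12  [2·signedArea(FBD) = 408 ∩ DB · FC = 918]
   → D = (39, -12)
5. E_x = 0  [EF · DA = -543 ∩ FE · DB = 1071]
6. E_y = -6  [EF · DA = -543 ∩ FE · DB = 1071]
   → E = (0, -6)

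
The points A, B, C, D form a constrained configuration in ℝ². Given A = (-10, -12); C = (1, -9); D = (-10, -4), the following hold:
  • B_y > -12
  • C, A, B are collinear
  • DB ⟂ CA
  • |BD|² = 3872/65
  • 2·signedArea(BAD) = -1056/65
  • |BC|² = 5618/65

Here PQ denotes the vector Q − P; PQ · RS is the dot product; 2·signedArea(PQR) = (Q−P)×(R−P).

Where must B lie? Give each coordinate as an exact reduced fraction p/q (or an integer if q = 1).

1. B_x = -518/65  [C, A, B are collinear ∩ DB ⟂ CA]
2. B_y = -744/65  [C, A, B are collinear ∩ DB ⟂ CA]
   → B = (-518/65, -744/65)

B = (-518/65, -744/65)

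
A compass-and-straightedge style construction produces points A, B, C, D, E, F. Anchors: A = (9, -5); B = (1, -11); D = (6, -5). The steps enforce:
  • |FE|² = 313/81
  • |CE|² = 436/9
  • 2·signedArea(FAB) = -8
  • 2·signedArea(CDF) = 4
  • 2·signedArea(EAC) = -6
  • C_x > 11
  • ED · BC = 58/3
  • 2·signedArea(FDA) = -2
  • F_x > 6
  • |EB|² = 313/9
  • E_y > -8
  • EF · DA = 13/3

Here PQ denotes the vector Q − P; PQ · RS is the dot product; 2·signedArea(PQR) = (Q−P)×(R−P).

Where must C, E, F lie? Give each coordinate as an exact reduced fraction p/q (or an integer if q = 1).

1. F_x = 61/9  [2·signedArea(FAB) = -8 ∩ 2·signedArea(FDA) = -2]
2. F_y = -17/3  [2·signedArea(FAB) = -8 ∩ 2·signedArea(FDA) = -2]
   → F = (61/9, -17/3)
3. E_x = 16/3  [EF · DA = 13/3]
4. E_y = -7  [|EB|² = 313/9]
   → E = (16/3, -7)
5. C_x = 12  [2·signedArea(CDF) = 4 ∩ 2·signedArea(EAC) = -6]
6. C_y = -5  [2·signedArea(CDF) = 4 ∩ 2·signedArea(EAC) = -6]
   → C = (12, -5)

C = (12, -5)
E = (16/3, -7)
F = (61/9, -17/3)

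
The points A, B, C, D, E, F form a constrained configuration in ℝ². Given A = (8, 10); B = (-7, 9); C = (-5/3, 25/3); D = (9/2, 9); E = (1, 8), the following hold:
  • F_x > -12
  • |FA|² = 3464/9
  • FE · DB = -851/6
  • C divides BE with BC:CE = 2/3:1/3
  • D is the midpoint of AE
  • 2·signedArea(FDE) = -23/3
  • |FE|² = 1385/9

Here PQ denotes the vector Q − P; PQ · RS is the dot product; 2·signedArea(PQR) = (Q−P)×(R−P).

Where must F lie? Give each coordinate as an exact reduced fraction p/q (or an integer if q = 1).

F = (-34/3, 20/3)

1. F_x = -34/3  [FE · DB = -851/6 ∩ 2·signedArea(FDE) = -23/3]
2. F_y = 20/3  [FE · DB = -851/6 ∩ 2·signedArea(FDE) = -23/3]
   → F = (-34/3, 20/3)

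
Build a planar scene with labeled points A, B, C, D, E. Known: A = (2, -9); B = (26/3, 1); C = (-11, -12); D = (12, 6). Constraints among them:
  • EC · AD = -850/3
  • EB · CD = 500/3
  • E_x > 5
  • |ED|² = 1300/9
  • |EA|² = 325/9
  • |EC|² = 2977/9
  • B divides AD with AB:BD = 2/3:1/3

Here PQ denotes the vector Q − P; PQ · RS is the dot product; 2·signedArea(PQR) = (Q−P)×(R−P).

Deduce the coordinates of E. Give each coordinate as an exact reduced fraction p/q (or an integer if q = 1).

E = (16/3, -4)

1. E_x = 16/3  [EB · CD = 500/3 ∩ EC · AD = -850/3]
2. E_y = -4  [EB · CD = 500/3 ∩ EC · AD = -850/3]
   → E = (16/3, -4)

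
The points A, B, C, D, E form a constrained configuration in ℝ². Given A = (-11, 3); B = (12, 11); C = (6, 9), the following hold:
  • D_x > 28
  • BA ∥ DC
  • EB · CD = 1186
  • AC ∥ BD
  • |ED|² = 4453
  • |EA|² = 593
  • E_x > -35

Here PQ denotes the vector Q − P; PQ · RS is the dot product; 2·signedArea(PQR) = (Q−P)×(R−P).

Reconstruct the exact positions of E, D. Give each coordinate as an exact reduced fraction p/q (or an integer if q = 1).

1. D_x = 29  [BA ∥ DC ∩ AC ∥ BD]
2. D_y = 17  [BA ∥ DC ∩ AC ∥ BD]
   → D = (29, 17)
3. E_x = -34  [line -23·x + -8·y + -822 = 0 ∩ |EA|² = 593]
4. E_y = -5  [line -23·x + -8·y + -822 = 0 ∩ |EA|² = 593]
   → E = (-34, -5)

D = (29, 17)
E = (-34, -5)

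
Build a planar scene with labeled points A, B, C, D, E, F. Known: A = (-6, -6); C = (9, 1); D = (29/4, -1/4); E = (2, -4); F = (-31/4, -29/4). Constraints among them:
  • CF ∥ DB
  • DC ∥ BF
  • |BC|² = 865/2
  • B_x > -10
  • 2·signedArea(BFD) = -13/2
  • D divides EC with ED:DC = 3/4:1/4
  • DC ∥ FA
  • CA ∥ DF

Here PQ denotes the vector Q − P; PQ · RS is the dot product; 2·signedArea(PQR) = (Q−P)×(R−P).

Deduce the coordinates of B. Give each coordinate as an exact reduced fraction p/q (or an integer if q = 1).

B = (-19/2, -17/2)

1. B_x = -19/2  [DC ∥ BF ∩ CF ∥ DB]
2. B_y = -17/2  [DC ∥ BF ∩ CF ∥ DB]
   → B = (-19/2, -17/2)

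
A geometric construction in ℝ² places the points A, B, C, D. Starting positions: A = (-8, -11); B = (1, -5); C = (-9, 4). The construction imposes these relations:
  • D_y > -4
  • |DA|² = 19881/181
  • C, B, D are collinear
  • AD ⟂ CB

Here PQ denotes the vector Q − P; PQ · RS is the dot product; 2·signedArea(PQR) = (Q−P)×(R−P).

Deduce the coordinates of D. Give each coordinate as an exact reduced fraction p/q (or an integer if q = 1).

D = (-179/181, -581/181)

1. D_x = -179/181  [C, B, D are collinear ∩ AD ⟂ CB]
2. D_y = -581/181  [C, B, D are collinear ∩ AD ⟂ CB]
   → D = (-179/181, -581/181)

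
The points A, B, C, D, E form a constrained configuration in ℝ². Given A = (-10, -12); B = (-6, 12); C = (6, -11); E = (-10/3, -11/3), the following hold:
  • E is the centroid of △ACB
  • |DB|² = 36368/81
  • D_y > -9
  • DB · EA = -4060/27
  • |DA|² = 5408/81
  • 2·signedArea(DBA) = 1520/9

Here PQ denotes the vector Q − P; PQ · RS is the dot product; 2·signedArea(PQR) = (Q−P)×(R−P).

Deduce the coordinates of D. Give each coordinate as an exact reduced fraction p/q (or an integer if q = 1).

1. D_x = -22/9  [2·signedArea(DBA) = 1520/9 ∩ DB · EA = -4060/27]
2. D_y = -80/9  [2·signedArea(DBA) = 1520/9 ∩ DB · EA = -4060/27]
   → D = (-22/9, -80/9)

D = (-22/9, -80/9)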